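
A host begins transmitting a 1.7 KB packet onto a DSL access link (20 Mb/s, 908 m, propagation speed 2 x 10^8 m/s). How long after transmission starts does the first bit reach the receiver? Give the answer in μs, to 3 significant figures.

4.54 μs

First bit experiences only propagation delay: d/s = 908/200000000 = 4.54 μs.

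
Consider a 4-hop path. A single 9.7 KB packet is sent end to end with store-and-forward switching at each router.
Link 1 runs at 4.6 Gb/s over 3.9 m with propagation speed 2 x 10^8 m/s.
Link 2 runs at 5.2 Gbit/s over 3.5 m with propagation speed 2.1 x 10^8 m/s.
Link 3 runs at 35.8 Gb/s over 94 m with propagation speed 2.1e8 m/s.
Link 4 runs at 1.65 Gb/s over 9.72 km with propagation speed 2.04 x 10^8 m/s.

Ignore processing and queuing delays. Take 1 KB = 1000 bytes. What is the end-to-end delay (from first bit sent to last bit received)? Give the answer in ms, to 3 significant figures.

0.129 ms

L = 77600 bits.
Transmission delays (L/R per hop): 0.0168696, 0.0149231, 0.0021676, 0.0470303 ms; sum = 0.0809905 ms.
Propagation delays (d/s per hop): 1.95e-05, 1.66667e-05, 0.000447619, 0.0476471 ms; sum = 0.0481308 ms.
End-to-end = 0.129 ms.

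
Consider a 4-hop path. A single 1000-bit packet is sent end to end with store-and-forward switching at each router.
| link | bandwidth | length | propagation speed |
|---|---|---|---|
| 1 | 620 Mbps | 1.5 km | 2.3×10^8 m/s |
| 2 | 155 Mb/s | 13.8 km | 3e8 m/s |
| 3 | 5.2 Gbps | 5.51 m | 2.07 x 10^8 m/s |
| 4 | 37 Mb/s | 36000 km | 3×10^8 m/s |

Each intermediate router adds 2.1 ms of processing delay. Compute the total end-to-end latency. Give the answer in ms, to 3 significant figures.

126 ms

Transmission delays (L/R per hop): 0.0016129, 0.00645161, 0.000192308, 0.027027 ms; sum = 0.0352839 ms.
Propagation delays (d/s per hop): 0.00652174, 0.046, 2.66184e-05, 120 ms; sum = 120.053 ms.
Processing at 3 router(s): 3 × 2.1 ms = 6.3 ms.
End-to-end = 126 ms.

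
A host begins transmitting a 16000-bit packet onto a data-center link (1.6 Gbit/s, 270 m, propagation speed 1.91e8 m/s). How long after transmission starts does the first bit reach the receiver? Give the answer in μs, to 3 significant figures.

1.41 μs

First bit experiences only propagation delay: d/s = 270/191000000 = 1.41 μs.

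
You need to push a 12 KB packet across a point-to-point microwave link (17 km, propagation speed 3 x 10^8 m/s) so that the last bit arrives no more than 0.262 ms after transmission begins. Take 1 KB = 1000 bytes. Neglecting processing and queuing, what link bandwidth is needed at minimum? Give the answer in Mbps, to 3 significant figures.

L = 96000 bits.
Propagation delay = 17000 / 300000000 = 0.0566667 ms.
Transmission budget = 0.262 − 0.0566667 = 0.205333 ms.
R ≥ L / t_tx = 96000 bits / 0.000205333 s = 468 Mbps.

468 Mbps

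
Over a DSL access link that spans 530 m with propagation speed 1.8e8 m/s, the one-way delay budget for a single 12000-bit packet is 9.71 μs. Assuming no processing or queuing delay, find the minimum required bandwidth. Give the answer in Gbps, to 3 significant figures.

1.77 Gbps

Propagation delay = 530 / 180000000 = 2.94444 μs.
Transmission budget = 9.71 − 2.94444 = 6.76556 μs.
R ≥ L / t_tx = 12000 bits / 6.76556e-06 s = 1.77 Gbps.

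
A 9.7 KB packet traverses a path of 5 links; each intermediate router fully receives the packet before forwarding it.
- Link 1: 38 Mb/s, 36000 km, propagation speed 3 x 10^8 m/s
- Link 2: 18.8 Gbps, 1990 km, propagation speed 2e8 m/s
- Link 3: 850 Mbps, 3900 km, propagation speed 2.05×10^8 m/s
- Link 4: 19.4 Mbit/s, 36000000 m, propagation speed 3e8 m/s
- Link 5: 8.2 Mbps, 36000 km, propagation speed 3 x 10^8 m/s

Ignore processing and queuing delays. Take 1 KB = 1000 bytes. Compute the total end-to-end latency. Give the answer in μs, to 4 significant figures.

404600 μs

L = 77600 bits.
Transmission delays (L/R per hop): 2042.11, 4.12766, 91.2941, 4000, 9463.41 μs; sum = 15600.9 μs.
Propagation delays (d/s per hop): 120000, 9950, 19024.4, 120000, 120000 μs; sum = 388974 μs.
End-to-end = 404600 μs.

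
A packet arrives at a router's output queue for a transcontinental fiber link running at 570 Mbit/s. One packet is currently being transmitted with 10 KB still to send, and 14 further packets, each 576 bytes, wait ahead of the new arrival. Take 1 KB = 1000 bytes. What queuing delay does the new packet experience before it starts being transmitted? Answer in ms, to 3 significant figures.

0.254 ms

Each queued packet: L/R = 4608/570000000 = 0.00808421 ms.
14 queued → 0.113179 ms.
Plus remaining 80000 bits of current packet: 0.140351 ms.
Queuing delay = 0.254 ms.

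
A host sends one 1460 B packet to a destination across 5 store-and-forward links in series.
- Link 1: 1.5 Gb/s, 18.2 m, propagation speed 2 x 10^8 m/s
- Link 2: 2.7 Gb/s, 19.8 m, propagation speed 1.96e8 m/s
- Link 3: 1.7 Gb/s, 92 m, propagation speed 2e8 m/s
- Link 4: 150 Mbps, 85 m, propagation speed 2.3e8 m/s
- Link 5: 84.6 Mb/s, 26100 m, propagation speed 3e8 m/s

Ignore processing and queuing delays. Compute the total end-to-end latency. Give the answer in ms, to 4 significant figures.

0.3229 ms

L = 1460 × 8 = 11680 bits.
Transmission delays (L/R per hop): 0.00778667, 0.00432593, 0.00687059, 0.0778667, 0.138061 ms; sum = 0.234911 ms.
Propagation delays (d/s per hop): 9.1e-05, 0.00010102, 0.00046, 0.000369565, 0.087 ms; sum = 0.0880216 ms.
End-to-end = 0.3229 ms.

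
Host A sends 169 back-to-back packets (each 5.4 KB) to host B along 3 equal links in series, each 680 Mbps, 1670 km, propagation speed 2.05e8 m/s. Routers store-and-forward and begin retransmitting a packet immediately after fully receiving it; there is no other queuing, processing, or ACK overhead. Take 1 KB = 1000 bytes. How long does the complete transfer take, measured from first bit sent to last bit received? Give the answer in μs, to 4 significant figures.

35300 μs

Per-hop transmission t_tx = L/R = 43200/680000000 = 63.5294 μs.
Per-hop propagation t_prop = 1670000/2.05e+08 = 8146.34 μs.
Pipeline fill: first packet needs 3·t_tx to clear all hops; remaining 168 packets each add one t_tx.
Total = (3+169-1)·t_tx + 3·t_prop = 171·63.5294 + 3·8146.34 = 35300 μs.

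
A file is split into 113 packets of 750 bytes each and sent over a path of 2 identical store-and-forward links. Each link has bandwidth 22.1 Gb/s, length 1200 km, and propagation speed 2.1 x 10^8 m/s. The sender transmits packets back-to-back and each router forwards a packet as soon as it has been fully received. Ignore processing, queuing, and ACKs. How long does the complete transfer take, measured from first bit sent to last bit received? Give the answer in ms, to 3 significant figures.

11.5 ms

Per-hop transmission t_tx = L/R = 6000/22100000000 = 0.000271493 ms.
Per-hop propagation t_prop = 1200000/210000000 = 5.71429 ms.
Pipeline fill: first packet needs 2·t_tx to clear all hops; remaining 112 packets each add one t_tx.
Total = (2+113-1)·t_tx + 2·t_prop = 114·0.000271493 + 2·5.71429 = 11.5 ms.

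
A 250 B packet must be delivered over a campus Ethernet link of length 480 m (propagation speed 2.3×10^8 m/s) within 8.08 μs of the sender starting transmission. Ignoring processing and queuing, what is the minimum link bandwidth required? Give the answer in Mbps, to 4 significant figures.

333.7 Mbps

L = 2000 bits.
Propagation delay = 480 / 2.3e+08 = 2.08696 μs.
Transmission budget = 8.08 − 2.08696 = 5.99304 μs.
R ≥ L / t_tx = 2000 bits / 5.99304e-06 s = 333.7 Mbps.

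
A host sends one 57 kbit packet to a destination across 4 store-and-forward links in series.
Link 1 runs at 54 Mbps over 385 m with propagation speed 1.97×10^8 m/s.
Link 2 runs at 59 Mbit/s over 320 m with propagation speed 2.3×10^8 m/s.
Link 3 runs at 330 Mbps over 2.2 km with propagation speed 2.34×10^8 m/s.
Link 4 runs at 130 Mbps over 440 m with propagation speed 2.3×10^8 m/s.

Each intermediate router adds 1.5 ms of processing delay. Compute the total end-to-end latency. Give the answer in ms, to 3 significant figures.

L = 57000 bits.
Transmission delays (L/R per hop): 1.05556, 0.966102, 0.172727, 0.438462 ms; sum = 2.63285 ms.
Propagation delays (d/s per hop): 0.00195431, 0.0013913, 0.00940171, 0.00191304 ms; sum = 0.0146604 ms.
Processing at 3 router(s): 3 × 1.5 ms = 4.5 ms.
End-to-end = 7.15 ms.

7.15 ms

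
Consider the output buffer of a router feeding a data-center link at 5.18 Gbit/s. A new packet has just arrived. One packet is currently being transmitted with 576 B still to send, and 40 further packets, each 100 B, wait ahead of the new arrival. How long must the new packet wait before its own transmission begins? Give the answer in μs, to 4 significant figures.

7.067 μs

Each queued packet: L/R = 800/5180000000 = 0.15444 μs.
40 queued → 6.17761 μs.
Plus remaining 4608 bits of current packet: 0.889575 μs.
Queuing delay = 7.067 μs.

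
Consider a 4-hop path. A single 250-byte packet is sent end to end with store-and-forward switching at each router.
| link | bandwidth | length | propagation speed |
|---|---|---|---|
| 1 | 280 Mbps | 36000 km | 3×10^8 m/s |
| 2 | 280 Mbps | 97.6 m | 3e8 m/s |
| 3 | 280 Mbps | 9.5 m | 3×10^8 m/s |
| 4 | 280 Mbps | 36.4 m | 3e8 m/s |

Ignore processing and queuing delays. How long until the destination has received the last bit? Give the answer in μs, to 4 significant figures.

120000 μs

L = 250 × 8 = 2000 bits.
Transmission delay per hop = L/R = 2000/280000000 = 7.14286 μs; 4 hops → 28.5714 μs.
Propagation delays (d/s per hop): 120000, 0.325333, 0.0316667, 0.121333 μs; sum = 120000 μs.
End-to-end = 120000 μs.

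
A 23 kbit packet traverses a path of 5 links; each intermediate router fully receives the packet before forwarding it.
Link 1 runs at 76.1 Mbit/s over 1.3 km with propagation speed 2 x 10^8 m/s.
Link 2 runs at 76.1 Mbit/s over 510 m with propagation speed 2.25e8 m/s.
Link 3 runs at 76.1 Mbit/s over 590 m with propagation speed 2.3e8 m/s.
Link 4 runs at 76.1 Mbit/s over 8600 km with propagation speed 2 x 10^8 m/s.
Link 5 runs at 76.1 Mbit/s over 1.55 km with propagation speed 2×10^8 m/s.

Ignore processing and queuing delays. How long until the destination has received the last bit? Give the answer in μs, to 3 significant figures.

44500 μs

L = 23000 bits.
Transmission delay per hop = L/R = 23000/76100000 = 302.234 μs; 5 hops → 1511.17 μs.
Propagation delays (d/s per hop): 6.5, 2.26667, 2.56522, 43000, 7.75 μs; sum = 43019.1 μs.
End-to-end = 44500 μs.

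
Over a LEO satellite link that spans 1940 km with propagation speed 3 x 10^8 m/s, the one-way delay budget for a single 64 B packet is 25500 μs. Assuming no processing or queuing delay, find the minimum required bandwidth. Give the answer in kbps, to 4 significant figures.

26.90 kbps

L = 512 bits.
Propagation delay = 1940000 / 300000000 = 6466.67 μs.
Transmission budget = 25500 − 6466.67 = 19033.3 μs.
R ≥ L / t_tx = 512 bits / 0.0190333 s = 26.90 kbps.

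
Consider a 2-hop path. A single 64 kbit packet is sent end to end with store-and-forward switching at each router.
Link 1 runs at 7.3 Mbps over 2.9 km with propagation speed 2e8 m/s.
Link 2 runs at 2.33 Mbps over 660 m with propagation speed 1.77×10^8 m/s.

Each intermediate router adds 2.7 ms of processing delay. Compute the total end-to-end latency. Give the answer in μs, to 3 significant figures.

39000 μs

L = 64000 bits.
Transmission delays (L/R per hop): 8767.12, 27467.8 μs; sum = 36234.9 μs.
Propagation delays (d/s per hop): 14.5, 3.72881 μs; sum = 18.2288 μs.
Processing at 1 router(s): 1 × 2.7 ms = 2700 μs.
End-to-end = 39000 μs.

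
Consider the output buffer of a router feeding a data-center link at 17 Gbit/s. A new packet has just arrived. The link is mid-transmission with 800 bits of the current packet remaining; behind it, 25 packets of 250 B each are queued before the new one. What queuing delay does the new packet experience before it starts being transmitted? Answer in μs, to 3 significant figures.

Each queued packet: L/R = 2000/17000000000 = 0.117647 μs.
25 queued → 2.94118 μs.
Plus remaining 800 bits of current packet: 0.0470588 μs.
Queuing delay = 2.99 μs.

2.99 μs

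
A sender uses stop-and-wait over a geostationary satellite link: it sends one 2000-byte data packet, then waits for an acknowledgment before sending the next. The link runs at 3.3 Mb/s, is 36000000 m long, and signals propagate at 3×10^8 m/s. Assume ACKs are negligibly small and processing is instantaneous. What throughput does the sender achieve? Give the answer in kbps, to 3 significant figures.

t_tx = L/R = 16000/3300000 = 0.00484848 s.
t_prop = 36000000/300000000 = 0.12 s; RTT = 0.24 s.
Cycle = t_tx + RTT = 0.244848 s.
Throughput = L / cycle = 16000 / 0.244848 = 65.3 kbps.

65.3 kbps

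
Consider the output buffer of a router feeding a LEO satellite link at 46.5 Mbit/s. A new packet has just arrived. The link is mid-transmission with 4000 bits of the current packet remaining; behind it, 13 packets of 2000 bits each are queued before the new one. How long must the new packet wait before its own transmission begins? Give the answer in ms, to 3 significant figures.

0.645 ms

Each queued packet: L/R = 2000/46500000 = 0.0430108 ms.
13 queued → 0.55914 ms.
Plus remaining 4000 bits of current packet: 0.0860215 ms.
Queuing delay = 0.645 ms.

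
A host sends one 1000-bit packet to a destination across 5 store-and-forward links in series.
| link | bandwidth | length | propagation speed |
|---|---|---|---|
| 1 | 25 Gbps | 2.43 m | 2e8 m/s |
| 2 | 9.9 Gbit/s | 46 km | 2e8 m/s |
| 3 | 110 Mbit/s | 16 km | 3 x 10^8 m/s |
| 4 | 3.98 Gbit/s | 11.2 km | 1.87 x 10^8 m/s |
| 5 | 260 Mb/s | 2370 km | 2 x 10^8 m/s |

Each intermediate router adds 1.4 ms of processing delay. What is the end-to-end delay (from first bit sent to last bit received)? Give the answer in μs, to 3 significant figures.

17800 μs

Transmission delays (L/R per hop): 0.04, 0.10101, 9.09091, 0.251256, 3.84615 μs; sum = 13.3293 μs.
Propagation delays (d/s per hop): 0.01215, 230, 53.3333, 59.893, 11850 μs; sum = 12193.2 μs.
Processing at 4 router(s): 4 × 1.4 ms = 5600 μs.
End-to-end = 17800 μs.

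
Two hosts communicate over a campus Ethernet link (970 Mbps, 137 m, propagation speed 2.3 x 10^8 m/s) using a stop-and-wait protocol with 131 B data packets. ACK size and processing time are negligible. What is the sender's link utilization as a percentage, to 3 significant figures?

t_tx = L/R = 1048/970000000 = 1.08041e-06 s.
t_prop = 137/2.3e+08 = 5.95652e-07 s; RTT = 1.1913e-06 s.
Cycle = t_tx + RTT = 2.27172e-06 s.
Utilization = t_tx / cycle = 1.08041e-06/2.27172e-06 = 47.6 %.

47.6 %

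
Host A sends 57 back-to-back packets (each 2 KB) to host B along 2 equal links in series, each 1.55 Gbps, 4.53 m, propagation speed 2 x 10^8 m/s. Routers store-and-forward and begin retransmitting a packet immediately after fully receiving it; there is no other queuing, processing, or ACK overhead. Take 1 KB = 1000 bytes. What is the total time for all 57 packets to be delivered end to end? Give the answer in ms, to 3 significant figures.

0.599 ms

Per-hop transmission t_tx = L/R = 16000/1550000000 = 0.0103226 ms.
Per-hop propagation t_prop = 4.53/200000000 = 2.265e-05 ms.
Pipeline fill: first packet needs 2·t_tx to clear all hops; remaining 56 packets each add one t_tx.
Total = (2+57-1)·t_tx + 2·t_prop = 58·0.0103226 + 2·2.265e-05 = 0.599 ms.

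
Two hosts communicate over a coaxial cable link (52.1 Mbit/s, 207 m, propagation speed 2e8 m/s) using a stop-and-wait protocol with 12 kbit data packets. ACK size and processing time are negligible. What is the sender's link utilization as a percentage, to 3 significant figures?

99.1 %

t_tx = L/R = 12000/52100000 = 0.000230326 s.
t_prop = 207/200000000 = 1.035e-06 s; RTT = 2.07e-06 s.
Cycle = t_tx + RTT = 0.000232396 s.
Utilization = t_tx / cycle = 0.000230326/0.000232396 = 99.1 %.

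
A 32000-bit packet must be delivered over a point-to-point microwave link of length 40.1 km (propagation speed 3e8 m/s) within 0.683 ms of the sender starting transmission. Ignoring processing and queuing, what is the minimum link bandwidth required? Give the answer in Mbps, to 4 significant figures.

58.25 Mbps

Propagation delay = 40100 / 300000000 = 0.133667 ms.
Transmission budget = 0.683 − 0.133667 = 0.549333 ms.
R ≥ L / t_tx = 32000 bits / 0.000549333 s = 58.25 Mbps.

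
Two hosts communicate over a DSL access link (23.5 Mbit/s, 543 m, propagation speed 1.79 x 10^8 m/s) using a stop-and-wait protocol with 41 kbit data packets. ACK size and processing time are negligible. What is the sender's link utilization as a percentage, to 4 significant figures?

99.65 %

t_tx = L/R = 41000/23500000 = 0.00174468 s.
t_prop = 543/179000000 = 3.03352e-06 s; RTT = 6.06704e-06 s.
Cycle = t_tx + RTT = 0.00175075 s.
Utilization = t_tx / cycle = 0.00174468/0.00175075 = 99.65 %.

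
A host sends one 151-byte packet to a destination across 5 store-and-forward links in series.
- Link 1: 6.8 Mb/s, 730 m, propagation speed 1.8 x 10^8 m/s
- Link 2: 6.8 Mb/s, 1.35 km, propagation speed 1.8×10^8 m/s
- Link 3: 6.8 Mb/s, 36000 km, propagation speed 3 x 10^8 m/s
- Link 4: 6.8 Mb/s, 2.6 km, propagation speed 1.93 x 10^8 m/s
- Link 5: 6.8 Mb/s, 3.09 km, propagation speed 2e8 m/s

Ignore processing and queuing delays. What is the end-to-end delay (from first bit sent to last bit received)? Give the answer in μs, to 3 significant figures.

L = 151 × 8 = 1208 bits.
Transmission delay per hop = L/R = 1208/6800000 = 177.647 μs; 5 hops → 888.235 μs.
Propagation delays (d/s per hop): 4.05556, 7.5, 120000, 13.4715, 15.45 μs; sum = 120040 μs.
End-to-end = 121000 μs.

121000 μs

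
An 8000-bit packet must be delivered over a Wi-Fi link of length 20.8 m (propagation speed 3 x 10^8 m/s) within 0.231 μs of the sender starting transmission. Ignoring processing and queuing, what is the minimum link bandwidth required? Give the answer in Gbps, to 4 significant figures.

Propagation delay = 20.8 / 300000000 = 0.0693333 μs.
Transmission budget = 0.231 − 0.0693333 = 0.161667 μs.
R ≥ L / t_tx = 8000 bits / 1.61667e-07 s = 49.48 Gbps.

49.48 Gbps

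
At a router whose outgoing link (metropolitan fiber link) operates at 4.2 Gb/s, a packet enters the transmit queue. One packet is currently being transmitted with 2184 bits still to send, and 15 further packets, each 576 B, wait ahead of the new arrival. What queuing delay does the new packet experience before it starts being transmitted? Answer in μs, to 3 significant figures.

17.0 μs

Each queued packet: L/R = 4608/4200000000 = 1.09714 μs.
15 queued → 16.4571 μs.
Plus remaining 2184 bits of current packet: 0.52 μs.
Queuing delay = 17.0 μs.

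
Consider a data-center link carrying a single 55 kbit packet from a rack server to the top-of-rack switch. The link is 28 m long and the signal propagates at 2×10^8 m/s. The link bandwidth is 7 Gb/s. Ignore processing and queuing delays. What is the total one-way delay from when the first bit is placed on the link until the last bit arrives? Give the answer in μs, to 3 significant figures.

8.00 μs

L = 55000 bits.
Transmission delay = L/R = 55000 / 7000000000 = 7.85714 μs.
Propagation delay = d/s = 28 m / 200000000 m/s = 0.14 μs.
Total = 8.00 μs.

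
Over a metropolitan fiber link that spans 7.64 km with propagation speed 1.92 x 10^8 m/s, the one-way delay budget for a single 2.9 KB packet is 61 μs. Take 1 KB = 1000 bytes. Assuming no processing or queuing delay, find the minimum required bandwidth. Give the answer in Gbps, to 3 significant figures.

L = 23200 bits.
Propagation delay = 7640 / 192000000 = 39.7917 μs.
Transmission budget = 61 − 39.7917 = 21.2083 μs.
R ≥ L / t_tx = 23200 bits / 2.12083e-05 s = 1.09 Gbps.

1.09 Gbps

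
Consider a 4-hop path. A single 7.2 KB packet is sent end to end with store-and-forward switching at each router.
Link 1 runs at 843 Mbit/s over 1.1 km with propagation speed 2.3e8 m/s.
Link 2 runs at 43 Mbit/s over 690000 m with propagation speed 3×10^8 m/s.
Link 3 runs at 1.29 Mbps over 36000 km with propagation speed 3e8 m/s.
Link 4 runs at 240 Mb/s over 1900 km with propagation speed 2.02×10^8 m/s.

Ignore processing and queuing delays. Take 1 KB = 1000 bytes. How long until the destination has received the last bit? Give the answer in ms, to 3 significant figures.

L = 57600 bits.
Transmission delays (L/R per hop): 0.0683274, 1.33953, 44.6512, 0.24 ms; sum = 46.299 ms.
Propagation delays (d/s per hop): 0.00478261, 2.3, 120, 9.40594 ms; sum = 131.711 ms.
End-to-end = 178 ms.

178 ms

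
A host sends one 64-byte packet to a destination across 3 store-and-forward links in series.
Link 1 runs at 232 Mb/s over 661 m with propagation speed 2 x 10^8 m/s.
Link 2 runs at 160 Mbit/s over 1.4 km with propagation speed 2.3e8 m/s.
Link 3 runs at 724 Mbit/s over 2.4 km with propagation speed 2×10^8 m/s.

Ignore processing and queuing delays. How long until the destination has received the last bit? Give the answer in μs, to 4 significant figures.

L = 64 × 8 = 512 bits.
Transmission delays (L/R per hop): 2.2069, 3.2, 0.707182 μs; sum = 6.11408 μs.
Propagation delays (d/s per hop): 3.305, 6.08696, 12 μs; sum = 21.392 μs.
End-to-end = 27.51 μs.

27.51 μs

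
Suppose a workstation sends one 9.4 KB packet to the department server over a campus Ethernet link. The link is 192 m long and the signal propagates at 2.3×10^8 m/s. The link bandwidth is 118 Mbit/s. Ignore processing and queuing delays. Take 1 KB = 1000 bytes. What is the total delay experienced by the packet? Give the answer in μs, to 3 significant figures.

L = 75200 bits.
Transmission delay = L/R = 75200 / 118000000 = 637.288 μs.
Propagation delay = d/s = 192 m / 2.3e+08 m/s = 0.834783 μs.
Total = 638 μs.

638 μs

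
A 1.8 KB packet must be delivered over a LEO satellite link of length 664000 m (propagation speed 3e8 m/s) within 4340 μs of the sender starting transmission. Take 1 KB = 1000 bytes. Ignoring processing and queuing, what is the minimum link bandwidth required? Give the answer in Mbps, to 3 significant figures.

6.77 Mbps

L = 14400 bits.
Propagation delay = 664000 / 300000000 = 2213.33 μs.
Transmission budget = 4340 − 2213.33 = 2126.67 μs.
R ≥ L / t_tx = 14400 bits / 0.00212667 s = 6.77 Mbps.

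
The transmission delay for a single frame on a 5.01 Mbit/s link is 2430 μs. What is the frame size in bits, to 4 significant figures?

12170 bits

L = R × t_tx = 5010000 b/s × 0.00243 s = 12174.3 bits.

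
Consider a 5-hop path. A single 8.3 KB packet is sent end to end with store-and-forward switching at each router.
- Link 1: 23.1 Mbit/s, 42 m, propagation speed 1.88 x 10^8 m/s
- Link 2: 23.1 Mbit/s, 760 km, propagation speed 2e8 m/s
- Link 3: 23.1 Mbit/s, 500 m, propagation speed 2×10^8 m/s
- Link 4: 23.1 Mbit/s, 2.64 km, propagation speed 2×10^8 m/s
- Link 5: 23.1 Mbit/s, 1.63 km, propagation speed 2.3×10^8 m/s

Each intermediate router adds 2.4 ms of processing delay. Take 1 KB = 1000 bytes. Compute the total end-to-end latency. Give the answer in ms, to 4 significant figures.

27.80 ms

L = 66400 bits.
Transmission delay per hop = L/R = 66400/23100000 = 2.87446 ms; 5 hops → 14.3723 ms.
Propagation delays (d/s per hop): 0.000223404, 3.8, 0.0025, 0.0132, 0.00708696 ms; sum = 3.82301 ms.
Processing at 4 router(s): 4 × 2.4 ms = 9.6 ms.
End-to-end = 27.80 ms.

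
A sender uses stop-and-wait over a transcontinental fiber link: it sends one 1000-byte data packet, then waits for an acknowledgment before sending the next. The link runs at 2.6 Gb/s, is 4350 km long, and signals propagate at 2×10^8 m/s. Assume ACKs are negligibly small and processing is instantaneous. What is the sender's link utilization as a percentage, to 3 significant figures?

0.00707 %

t_tx = L/R = 8000/2600000000 = 3.07692e-06 s.
t_prop = 4350000/200000000 = 0.02175 s; RTT = 0.0435 s.
Cycle = t_tx + RTT = 0.0435031 s.
Utilization = t_tx / cycle = 3.07692e-06/0.0435031 = 0.00707 %.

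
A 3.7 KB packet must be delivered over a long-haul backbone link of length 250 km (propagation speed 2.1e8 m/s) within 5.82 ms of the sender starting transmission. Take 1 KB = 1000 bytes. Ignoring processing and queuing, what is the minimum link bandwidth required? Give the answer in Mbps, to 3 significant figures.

L = 29600 bits.
Propagation delay = 250000 / 210000000 = 1.19048 ms.
Transmission budget = 5.82 − 1.19048 = 4.62952 ms.
R ≥ L / t_tx = 29600 bits / 0.00462952 s = 6.39 Mbps.

6.39 Mbps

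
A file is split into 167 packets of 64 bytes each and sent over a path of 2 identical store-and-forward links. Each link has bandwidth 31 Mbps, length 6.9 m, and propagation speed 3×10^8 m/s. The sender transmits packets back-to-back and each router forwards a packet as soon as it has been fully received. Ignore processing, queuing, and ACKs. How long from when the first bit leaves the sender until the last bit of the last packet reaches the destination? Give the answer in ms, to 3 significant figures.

Per-hop transmission t_tx = L/R = 512/31000000 = 0.0165161 ms.
Per-hop propagation t_prop = 6.9/300000000 = 2.3e-05 ms.
Pipeline fill: first packet needs 2·t_tx to clear all hops; remaining 166 packets each add one t_tx.
Total = (2+167-1)·t_tx + 2·t_prop = 168·0.0165161 + 2·2.3e-05 = 2.77 ms.

2.77 ms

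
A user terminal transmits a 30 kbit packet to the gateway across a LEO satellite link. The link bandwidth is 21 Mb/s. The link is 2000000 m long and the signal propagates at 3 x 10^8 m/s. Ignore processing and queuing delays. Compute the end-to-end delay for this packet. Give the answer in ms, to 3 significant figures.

L = 30000 bits.
Transmission delay = L/R = 30000 / 21000000 = 1.42857 ms.
Propagation delay = d/s = 2000000 m / 300000000 m/s = 6.66667 ms.
Total = 8.10 ms.

8.10 ms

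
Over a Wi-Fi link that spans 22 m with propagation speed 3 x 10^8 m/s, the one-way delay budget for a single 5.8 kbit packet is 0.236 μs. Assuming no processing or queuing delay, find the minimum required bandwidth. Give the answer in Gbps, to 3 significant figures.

Propagation delay = 22 / 300000000 = 0.0733333 μs.
Transmission budget = 0.236 − 0.0733333 = 0.162667 μs.
R ≥ L / t_tx = 5800 bits / 1.62667e-07 s = 35.7 Gbps.

35.7 Gbps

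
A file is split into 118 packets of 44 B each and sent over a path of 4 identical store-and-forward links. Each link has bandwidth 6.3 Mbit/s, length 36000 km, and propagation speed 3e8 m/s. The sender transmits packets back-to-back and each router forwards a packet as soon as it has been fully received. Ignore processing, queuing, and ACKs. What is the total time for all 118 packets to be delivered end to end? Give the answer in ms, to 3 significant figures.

487 ms

Per-hop transmission t_tx = L/R = 352/6300000 = 0.055873 ms.
Per-hop propagation t_prop = 36000000/300000000 = 120 ms.
Pipeline fill: first packet needs 4·t_tx to clear all hops; remaining 117 packets each add one t_tx.
Total = (4+118-1)·t_tx + 4·t_prop = 121·0.055873 + 4·120 = 487 ms.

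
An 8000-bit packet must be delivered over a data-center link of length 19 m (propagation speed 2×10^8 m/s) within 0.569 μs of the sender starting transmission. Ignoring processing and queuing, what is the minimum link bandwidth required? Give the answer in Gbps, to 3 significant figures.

Propagation delay = 19 / 200000000 = 0.095 μs.
Transmission budget = 0.569 − 0.095 = 0.474 μs.
R ≥ L / t_tx = 8000 bits / 4.74e-07 s = 16.9 Gbps.

16.9 Gbps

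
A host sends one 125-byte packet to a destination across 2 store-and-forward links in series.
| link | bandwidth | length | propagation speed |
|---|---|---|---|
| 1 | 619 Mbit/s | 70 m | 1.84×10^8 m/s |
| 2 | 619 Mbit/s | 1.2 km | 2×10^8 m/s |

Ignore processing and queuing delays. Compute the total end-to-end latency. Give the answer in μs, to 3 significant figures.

9.61 μs

L = 125 × 8 = 1000 bits.
Transmission delay per hop = L/R = 1000/619000000 = 1.61551 μs; 2 hops → 3.23102 μs.
Propagation delays (d/s per hop): 0.380435, 6 μs; sum = 6.38043 μs.
End-to-end = 9.61 μs.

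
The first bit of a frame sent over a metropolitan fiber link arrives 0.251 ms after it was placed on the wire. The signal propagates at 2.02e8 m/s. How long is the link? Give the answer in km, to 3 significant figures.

d = s × t_prop = 202000000 × 0.000251 = 50.7 km.

50.7 km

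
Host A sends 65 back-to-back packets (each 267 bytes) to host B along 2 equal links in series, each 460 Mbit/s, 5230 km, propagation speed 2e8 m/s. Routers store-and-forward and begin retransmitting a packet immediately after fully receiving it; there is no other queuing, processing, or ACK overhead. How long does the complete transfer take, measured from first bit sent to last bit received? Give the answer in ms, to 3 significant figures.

Per-hop transmission t_tx = L/R = 2136/460000000 = 0.00464348 ms.
Per-hop propagation t_prop = 5230000/200000000 = 26.15 ms.
Pipeline fill: first packet needs 2·t_tx to clear all hops; remaining 64 packets each add one t_tx.
Total = (2+65-1)·t_tx + 2·t_prop = 66·0.00464348 + 2·26.15 = 52.6 ms.

52.6 ms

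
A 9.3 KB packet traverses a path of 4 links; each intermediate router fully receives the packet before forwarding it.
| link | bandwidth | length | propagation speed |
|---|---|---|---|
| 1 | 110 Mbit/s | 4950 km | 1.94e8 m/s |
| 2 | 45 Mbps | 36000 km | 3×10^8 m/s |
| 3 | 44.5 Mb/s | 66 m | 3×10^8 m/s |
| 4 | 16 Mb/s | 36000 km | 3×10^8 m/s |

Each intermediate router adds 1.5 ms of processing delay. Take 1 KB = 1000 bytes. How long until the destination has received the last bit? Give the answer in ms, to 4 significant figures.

L = 74400 bits.
Transmission delays (L/R per hop): 0.676364, 1.65333, 1.67191, 4.65 ms; sum = 8.65161 ms.
Propagation delays (d/s per hop): 25.5155, 120, 0.00022, 120 ms; sum = 265.516 ms.
Processing at 3 router(s): 3 × 1.5 ms = 4.5 ms.
End-to-end = 278.7 ms.

278.7 ms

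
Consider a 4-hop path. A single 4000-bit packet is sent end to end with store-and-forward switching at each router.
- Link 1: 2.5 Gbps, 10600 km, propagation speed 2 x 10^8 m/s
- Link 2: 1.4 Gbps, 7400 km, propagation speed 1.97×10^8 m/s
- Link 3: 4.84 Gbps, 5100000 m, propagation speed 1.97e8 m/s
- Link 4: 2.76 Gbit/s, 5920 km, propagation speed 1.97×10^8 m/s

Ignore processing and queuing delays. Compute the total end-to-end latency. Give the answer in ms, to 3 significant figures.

147 ms

Transmission delays (L/R per hop): 0.0016, 0.00285714, 0.000826446, 0.00144928 ms; sum = 0.00673286 ms.
Propagation delays (d/s per hop): 53, 37.5635, 25.8883, 30.0508 ms; sum = 146.503 ms.
End-to-end = 147 ms.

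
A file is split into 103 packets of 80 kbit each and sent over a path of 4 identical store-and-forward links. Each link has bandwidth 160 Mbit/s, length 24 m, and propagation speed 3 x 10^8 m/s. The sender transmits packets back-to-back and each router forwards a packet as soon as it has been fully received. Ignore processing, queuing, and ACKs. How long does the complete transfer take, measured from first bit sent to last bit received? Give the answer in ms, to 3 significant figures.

53.0 ms

Per-hop transmission t_tx = L/R = 80000/160000000 = 0.5 ms.
Per-hop propagation t_prop = 24/300000000 = 8e-05 ms.
Pipeline fill: first packet needs 4·t_tx to clear all hops; remaining 102 packets each add one t_tx.
Total = (4+103-1)·t_tx + 4·t_prop = 106·0.5 + 4·8e-05 = 53.0 ms.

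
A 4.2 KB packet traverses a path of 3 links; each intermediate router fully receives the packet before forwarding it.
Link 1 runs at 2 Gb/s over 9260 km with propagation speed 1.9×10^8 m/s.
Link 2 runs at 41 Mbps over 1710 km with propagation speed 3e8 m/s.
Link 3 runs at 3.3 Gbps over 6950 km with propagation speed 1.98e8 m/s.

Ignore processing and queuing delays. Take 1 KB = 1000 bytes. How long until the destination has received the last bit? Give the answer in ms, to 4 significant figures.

90.38 ms

L = 33600 bits.
Transmission delays (L/R per hop): 0.0168, 0.819512, 0.0101818 ms; sum = 0.846494 ms.
Propagation delays (d/s per hop): 48.7368, 5.7, 35.101 ms; sum = 89.5379 ms.
End-to-end = 90.38 ms.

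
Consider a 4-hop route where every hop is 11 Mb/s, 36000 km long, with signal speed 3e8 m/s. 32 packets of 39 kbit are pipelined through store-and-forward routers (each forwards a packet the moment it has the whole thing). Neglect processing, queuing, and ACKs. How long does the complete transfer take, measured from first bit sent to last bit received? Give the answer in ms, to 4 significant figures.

Per-hop transmission t_tx = L/R = 39000/11000000 = 3.54545 ms.
Per-hop propagation t_prop = 36000000/300000000 = 120 ms.
Pipeline fill: first packet needs 4·t_tx to clear all hops; remaining 31 packets each add one t_tx.
Total = (4+32-1)·t_tx + 4·t_prop = 35·3.54545 + 4·120 = 604.1 ms.

604.1 ms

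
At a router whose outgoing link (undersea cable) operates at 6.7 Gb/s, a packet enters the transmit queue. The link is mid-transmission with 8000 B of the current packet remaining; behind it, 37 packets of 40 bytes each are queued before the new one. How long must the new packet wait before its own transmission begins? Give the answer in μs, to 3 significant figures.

Each queued packet: L/R = 320/6700000000 = 0.0477612 μs.
37 queued → 1.76716 μs.
Plus remaining 64000 bits of current packet: 9.55224 μs.
Queuing delay = 11.3 μs.

11.3 μs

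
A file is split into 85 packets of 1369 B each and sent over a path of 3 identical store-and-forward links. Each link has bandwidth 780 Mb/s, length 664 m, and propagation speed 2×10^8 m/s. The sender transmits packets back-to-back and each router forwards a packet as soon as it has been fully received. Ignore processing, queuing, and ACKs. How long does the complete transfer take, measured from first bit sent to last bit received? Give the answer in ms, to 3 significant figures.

1.23 ms

Per-hop transmission t_tx = L/R = 10952/780000000 = 0.014041 ms.
Per-hop propagation t_prop = 664/200000000 = 0.00332 ms.
Pipeline fill: first packet needs 3·t_tx to clear all hops; remaining 84 packets each add one t_tx.
Total = (3+85-1)·t_tx + 3·t_prop = 87·0.014041 + 3·0.00332 = 1.23 ms.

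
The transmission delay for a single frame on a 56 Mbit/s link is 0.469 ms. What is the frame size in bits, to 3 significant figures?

L = R × t_tx = 56000000 b/s × 0.000469 s = 26264 bits.

26300 bits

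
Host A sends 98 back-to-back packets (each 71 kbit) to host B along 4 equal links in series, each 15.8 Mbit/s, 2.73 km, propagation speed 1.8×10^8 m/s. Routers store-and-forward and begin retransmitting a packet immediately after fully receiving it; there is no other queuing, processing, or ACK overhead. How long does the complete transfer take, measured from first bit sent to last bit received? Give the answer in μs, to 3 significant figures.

454000 μs

Per-hop transmission t_tx = L/R = 71000/15800000 = 4493.67 μs.
Per-hop propagation t_prop = 2730/180000000 = 15.1667 μs.
Pipeline fill: first packet needs 4·t_tx to clear all hops; remaining 97 packets each add one t_tx.
Total = (4+98-1)·t_tx + 4·t_prop = 101·4493.67 + 4·15.1667 = 454000 μs.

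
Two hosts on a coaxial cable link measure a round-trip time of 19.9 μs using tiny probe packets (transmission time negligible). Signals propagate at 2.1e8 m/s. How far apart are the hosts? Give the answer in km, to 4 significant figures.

2.090 km

One-way propagation = RTT/2 = 9.95 μs.
d = s × t = 210000000 × 9.95e-06 = 2.090 km.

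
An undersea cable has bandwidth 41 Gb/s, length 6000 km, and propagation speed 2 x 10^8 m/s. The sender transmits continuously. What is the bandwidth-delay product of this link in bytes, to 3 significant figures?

Propagation delay = 6000000 / 200000000 = 0.03 s.
BDP = R × t_prop = 41000000000 × 0.03 = 1230000000 bits.
In bytes: 1230000000/8 = 154000000 bytes.

154000000 bytes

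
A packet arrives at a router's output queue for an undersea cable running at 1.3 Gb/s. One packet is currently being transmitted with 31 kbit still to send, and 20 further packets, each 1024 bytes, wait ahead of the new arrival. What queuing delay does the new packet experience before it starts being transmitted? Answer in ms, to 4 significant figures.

Each queued packet: L/R = 8192/1300000000 = 0.00630154 ms.
20 queued → 0.126031 ms.
Plus remaining 31000 bits of current packet: 0.0238462 ms.
Queuing delay = 0.1499 ms.

0.1499 ms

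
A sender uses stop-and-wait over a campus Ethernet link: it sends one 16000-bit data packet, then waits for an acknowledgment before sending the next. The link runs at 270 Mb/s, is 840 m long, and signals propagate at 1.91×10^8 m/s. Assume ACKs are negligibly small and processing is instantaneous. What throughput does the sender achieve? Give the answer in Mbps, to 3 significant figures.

235 Mbps

t_tx = L/R = 16000/270000000 = 5.92593e-05 s.
t_prop = 840/191000000 = 4.39791e-06 s; RTT = 8.79581e-06 s.
Cycle = t_tx + RTT = 6.80551e-05 s.
Throughput = L / cycle = 16000 / 6.80551e-05 = 235 Mbps.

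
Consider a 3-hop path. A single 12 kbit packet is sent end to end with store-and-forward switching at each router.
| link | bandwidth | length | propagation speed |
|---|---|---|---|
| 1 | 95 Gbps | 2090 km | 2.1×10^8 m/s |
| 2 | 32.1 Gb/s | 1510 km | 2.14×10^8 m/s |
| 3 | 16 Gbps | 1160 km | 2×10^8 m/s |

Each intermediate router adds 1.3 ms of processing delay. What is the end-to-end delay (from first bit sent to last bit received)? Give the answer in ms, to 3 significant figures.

25.4 ms

L = 12000 bits.
Transmission delays (L/R per hop): 0.000126316, 0.000373832, 0.00075 ms; sum = 0.00125015 ms.
Propagation delays (d/s per hop): 9.95238, 7.05607, 5.8 ms; sum = 22.8085 ms.
Processing at 2 router(s): 2 × 1.3 ms = 2.6 ms.
End-to-end = 25.4 ms.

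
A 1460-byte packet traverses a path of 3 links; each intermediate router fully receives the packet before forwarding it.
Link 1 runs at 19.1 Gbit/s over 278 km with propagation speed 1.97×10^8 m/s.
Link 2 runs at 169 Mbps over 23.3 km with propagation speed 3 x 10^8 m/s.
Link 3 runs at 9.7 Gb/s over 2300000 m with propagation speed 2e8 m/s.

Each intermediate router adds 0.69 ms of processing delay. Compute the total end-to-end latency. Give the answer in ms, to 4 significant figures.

14.44 ms

L = 1460 × 8 = 11680 bits.
Transmission delays (L/R per hop): 0.000611518, 0.0691124, 0.00120412 ms; sum = 0.0709281 ms.
Propagation delays (d/s per hop): 1.41117, 0.0776667, 11.5 ms; sum = 12.9888 ms.
Processing at 2 router(s): 2 × 0.69 ms = 1.38 ms.
End-to-end = 14.44 ms.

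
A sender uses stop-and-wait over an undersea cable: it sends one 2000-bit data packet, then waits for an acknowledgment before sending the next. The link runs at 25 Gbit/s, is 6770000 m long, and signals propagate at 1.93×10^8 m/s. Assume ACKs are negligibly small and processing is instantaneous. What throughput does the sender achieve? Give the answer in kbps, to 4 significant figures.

t_tx = L/R = 2000/25000000000 = 8e-08 s.
t_prop = 6770000/193000000 = 0.0350777 s; RTT = 0.0701554 s.
Cycle = t_tx + RTT = 0.0701555 s.
Throughput = L / cycle = 2000 / 0.0701555 = 28.51 kbps.

28.51 kbps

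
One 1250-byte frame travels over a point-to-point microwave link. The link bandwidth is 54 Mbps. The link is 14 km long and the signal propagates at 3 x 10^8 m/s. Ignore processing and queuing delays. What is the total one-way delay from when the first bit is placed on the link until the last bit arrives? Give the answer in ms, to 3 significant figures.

0.232 ms

L = 1250 × 8 = 10000 bits.
Transmission delay = L/R = 10000 / 54000000 = 0.185185 ms.
Propagation delay = d/s = 14000 m / 300000000 m/s = 0.0466667 ms.
Total = 0.232 ms.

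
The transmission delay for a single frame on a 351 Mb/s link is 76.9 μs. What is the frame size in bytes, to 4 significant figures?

L = R × t_tx = 351000000 b/s × 7.69e-05 s = 26991.9 bits.
In bytes: 26991.9 / 8 = 3374 bytes.

3374 bytes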